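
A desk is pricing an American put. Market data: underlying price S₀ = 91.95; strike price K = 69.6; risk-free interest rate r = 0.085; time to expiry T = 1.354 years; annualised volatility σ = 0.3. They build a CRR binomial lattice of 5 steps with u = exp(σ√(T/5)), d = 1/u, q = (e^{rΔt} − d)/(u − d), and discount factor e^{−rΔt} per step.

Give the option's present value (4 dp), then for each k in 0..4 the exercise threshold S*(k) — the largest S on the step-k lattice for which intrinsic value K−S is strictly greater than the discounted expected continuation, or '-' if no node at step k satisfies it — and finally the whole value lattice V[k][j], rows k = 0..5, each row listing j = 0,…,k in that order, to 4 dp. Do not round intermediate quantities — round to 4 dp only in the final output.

params: Δt=0.27080 u=1.16896 d=0.85546 q=0.53532 e^(-rΔt)=0.97724
t_5 payoffs: 27.4739 12.0359 0.0000 0.0000 0.0000 0.0000
t_4: node(4,0) S=49.2438 payoff=20.3562 vs cont=18.7724 → 20.3562 [stop]  node(4,1) S=67.2902 payoff=2.3098 vs cont=5.4655 → 5.4655 [wait]  node(4,2) S=91.9500 payoff=0.0000 vs cont=0.0000 → 0.0000 [wait]  node(4,3) S=125.6469 payoff=0.0000 vs cont=0.0000 → 0.0000 [wait]  node(4,4) S=171.6927 payoff=0.0000 vs cont=0.0000 → 0.0000 [wait]  ⇒ S*(4)=49.2438
t_3: node(3,0) S=57.5641 payoff=12.0359 vs cont=12.1030 → 12.1030 [wait]  node(3,1) S=78.6596 payoff=0.0000 vs cont=2.4819 → 2.4819 [wait]  node(3,2) S=107.4860 payoff=0.0000 vs cont=0.0000 → 0.0000 [wait]  node(3,3) S=146.8763 payoff=0.0000 vs cont=0.0000 → 0.0000 [wait]  ⇒ S*(3)=-
t_2: node(2,0) S=67.2902 payoff=2.3098 vs cont=6.7944 → 6.7944 [wait]  node(2,1) S=91.9500 payoff=0.0000 vs cont=1.1270 → 1.1270 [wait]  node(2,2) S=125.6469 payoff=0.0000 vs cont=0.0000 → 0.0000 [wait]  ⇒ S*(2)=-
t_1: node(1,0) S=78.6596 payoff=0.0000 vs cont=3.6750 → 3.6750 [wait]  node(1,1) S=107.4860 payoff=0.0000 vs cont=0.5118 → 0.5118 [wait]  ⇒ S*(1)=-
t_0: node(0,0) S=91.9500 payoff=0.0000 vs cont=1.9365 → 1.9365 [wait]  ⇒ S*(0)=-

price = 1.9365
boundary = - - - - 49.2438
tree:
1.9365
3.6750 0.5118
6.7944 1.1270 0.0000
12.1030 2.4819 0.0000 0.0000
20.3562 5.4655 0.0000 0.0000 0.0000
27.4739 12.0359 0.0000 0.0000 0.0000 0.0000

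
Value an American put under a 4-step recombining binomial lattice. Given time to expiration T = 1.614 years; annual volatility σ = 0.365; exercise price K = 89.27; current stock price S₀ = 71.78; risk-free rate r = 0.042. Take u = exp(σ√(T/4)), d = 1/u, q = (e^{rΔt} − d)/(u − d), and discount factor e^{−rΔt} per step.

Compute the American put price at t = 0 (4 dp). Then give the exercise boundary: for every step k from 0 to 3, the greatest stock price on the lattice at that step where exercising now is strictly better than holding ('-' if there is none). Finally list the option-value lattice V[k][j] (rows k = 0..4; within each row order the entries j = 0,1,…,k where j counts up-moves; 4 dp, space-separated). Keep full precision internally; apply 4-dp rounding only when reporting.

price = 22.6355
boundary = - - 45.1458 56.9260
tree:
22.6355
32.3988 12.8166
44.1242 20.7928 4.5924
53.4666 32.3440 8.9622 0.0000
60.8757 44.1242 17.4900 0.0000 0.0000

Δt=0.40350  u=1.26094  d=0.79306  q=0.47882  discount=0.98320
step 4 (expiry): payoffs max(K−S,0) = 60.8757 44.1242 17.4900 0.0000 0.0000
step 3: (k=3,j=0): S=35.8034, (K−S)⁺=53.4666, hold=51.9665 ⇒ V=53.4666 exercise | (k=3,j=1): S=56.9260, (K−S)⁺=32.3440, hold=30.8439 ⇒ V=32.3440 exercise | (k=3,j=2): S=90.5100, (K−S)⁺=0.0000, hold=8.9622 ⇒ V=8.9622 continue | (k=3,j=3): S=143.9071, (K−S)⁺=0.0000, hold=0.0000 ⇒ V=0.0000 continue  boundary S*=56.9260
step 2: (k=2,j=0): S=45.1458, (K−S)⁺=44.1242, hold=42.6241 ⇒ V=44.1242 exercise | (k=2,j=1): S=71.7800, (K−S)⁺=17.4900, hold=20.7928 ⇒ V=20.7928 continue | (k=2,j=2): S=114.1272, (K−S)⁺=0.0000, hold=4.5924 ⇒ V=4.5924 continue  boundary S*=45.1458
step 1: (k=1,j=0): S=56.9260, (K−S)⁺=32.3440, hold=32.3988 ⇒ V=32.3988 continue | (k=1,j=1): S=90.5100, (K−S)⁺=0.0000, hold=12.8166 ⇒ V=12.8166 continue  boundary S*=-
step 0: (k=0,j=0): S=71.7800, (K−S)⁺=17.4900, hold=22.6355 ⇒ V=22.6355 continue  boundary S*=-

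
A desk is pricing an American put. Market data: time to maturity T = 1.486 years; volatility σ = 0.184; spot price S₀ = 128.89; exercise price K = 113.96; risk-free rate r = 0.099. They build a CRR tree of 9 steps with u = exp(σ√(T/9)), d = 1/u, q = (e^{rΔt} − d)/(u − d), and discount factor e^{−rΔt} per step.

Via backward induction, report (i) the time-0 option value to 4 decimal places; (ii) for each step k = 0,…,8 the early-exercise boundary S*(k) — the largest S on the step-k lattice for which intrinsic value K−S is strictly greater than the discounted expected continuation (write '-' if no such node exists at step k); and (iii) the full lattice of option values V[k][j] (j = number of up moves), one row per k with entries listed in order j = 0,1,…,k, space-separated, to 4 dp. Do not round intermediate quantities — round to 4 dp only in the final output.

price = 1.8176
boundary = - - - 102.9929 95.5734 102.9929 95.5734 102.9929 95.5734
tree:
1.8176
3.4025 0.7733
6.2033 1.5625 0.2496
10.9671 3.0852 0.5541 0.0463
18.3866 5.9214 1.2119 0.1151 0.0000
25.2717 10.9671 2.6006 0.2863 0.0000 0.0000
31.6608 18.3866 5.4391 0.7122 0.0000 0.0000 0.0000
37.5896 25.2717 10.9671 1.7719 0.0000 0.0000 0.0000 0.0000
43.0913 31.6608 18.3866 4.4082 0.0000 0.0000 0.0000 0.0000 0.0000
48.1967 37.5896 25.2717 10.9671 0.0000 0.0000 0.0000 0.0000 0.0000 0.0000

Δt=0.16511, u=1.07763, d=0.92796, q=0.59143, disc=e^(-rΔt)=0.98379
k=9 terminal: V=max(K-S,0) → 48.1967 37.5896 25.2717 10.9671 0.0000 0.0000 0.0000 0.0000 0.0000 0.0000
k=8: j=0 S=70.8687 intr=43.0913 cont=41.2437 V=43.0913[EX]; j=1 S=82.2992 intr=31.6608 cont=29.8131 V=31.6608[EX]; j=2 S=95.5734 intr=18.3866 cont=16.5390 V=18.3866[EX]; j=3 S=110.9885 intr=2.9715 cont=4.4082 V=4.4082[hold]; j=4 S=128.8900 intr=0.0000 cont=0.0000 V=0.0000[hold]; j=5 S=149.6788 intr=0.0000 cont=0.0000 V=0.0000[hold]; j=6 S=173.8207 intr=0.0000 cont=0.0000 V=0.0000[hold]; j=7 S=201.8565 intr=0.0000 cont=0.0000 V=0.0000[hold]; j=8 S=234.4142 intr=0.0000 cont=0.0000 V=0.0000[hold]  S*(8)=95.5734
k=7: j=0 S=76.3704 intr=37.5896 cont=35.7420 V=37.5896[EX]; j=1 S=88.6883 intr=25.2717 cont=23.4241 V=25.2717[EX]; j=2 S=102.9929 intr=10.9671 cont=9.9554 V=10.9671[EX]; j=3 S=119.6048 intr=0.0000 cont=1.7719 V=1.7719[hold]; j=4 S=138.8960 intr=0.0000 cont=0.0000 V=0.0000[hold]; j=5 S=161.2988 intr=0.0000 cont=0.0000 V=0.0000[hold]; j=6 S=187.3149 intr=0.0000 cont=0.0000 V=0.0000[hold]; j=7 S=217.5271 intr=0.0000 cont=0.0000 V=0.0000[hold]  S*(7)=102.9929
k=6: j=0 S=82.2992 intr=31.6608 cont=29.8131 V=31.6608[EX]; j=1 S=95.5734 intr=18.3866 cont=16.5390 V=18.3866[EX]; j=2 S=110.9885 intr=2.9715 cont=5.4391 V=5.4391[hold]; j=3 S=128.8900 intr=0.0000 cont=0.7122 V=0.7122[hold]; j=4 S=149.6788 intr=0.0000 cont=0.0000 V=0.0000[hold]; j=5 S=173.8207 intr=0.0000 cont=0.0000 V=0.0000[hold]; j=6 S=201.8565 intr=0.0000 cont=0.0000 V=0.0000[hold]  S*(6)=95.5734
k=5: j=0 S=88.6883 intr=25.2717 cont=23.4241 V=25.2717[EX]; j=1 S=102.9929 intr=10.9671 cont=10.5552 V=10.9671[EX]; j=2 S=119.6048 intr=0.0000 cont=2.6006 V=2.6006[hold]; j=3 S=138.8960 intr=0.0000 cont=0.2863 V=0.2863[hold]; j=4 S=161.2988 intr=0.0000 cont=0.0000 V=0.0000[hold]; j=5 S=187.3149 intr=0.0000 cont=0.0000 V=0.0000[hold]  S*(5)=102.9929
k=4: j=0 S=95.5734 intr=18.3866 cont=16.5390 V=18.3866[EX]; j=1 S=110.9885 intr=2.9715 cont=5.9214 V=5.9214[hold]; j=2 S=128.8900 intr=0.0000 cont=1.2119 V=1.2119[hold]; j=3 S=149.6788 intr=0.0000 cont=0.1151 V=0.1151[hold]; j=4 S=173.8207 intr=0.0000 cont=0.0000 V=0.0000[hold]  S*(4)=95.5734
k=3: j=0 S=102.9929 intr=10.9671 cont=10.8358 V=10.9671[EX]; j=1 S=119.6048 intr=0.0000 cont=3.0852 V=3.0852[hold]; j=2 S=138.8960 intr=0.0000 cont=0.5541 V=0.5541[hold]; j=3 S=161.2988 intr=0.0000 cont=0.0463 V=0.0463[hold]  S*(3)=102.9929
k=2: j=0 S=110.9885 intr=2.9715 cont=6.2033 V=6.2033[hold]; j=1 S=128.8900 intr=0.0000 cont=1.5625 V=1.5625[hold]; j=2 S=149.6788 intr=0.0000 cont=0.2496 V=0.2496[hold]  S*(2)=-
k=1: j=0 S=119.6048 intr=0.0000 cont=3.4025 V=3.4025[hold]; j=1 S=138.8960 intr=0.0000 cont=0.7733 V=0.7733[hold]  S*(1)=-
k=0: j=0 S=128.8900 intr=0.0000 cont=1.8176 V=1.8176[hold]  S*(0)=-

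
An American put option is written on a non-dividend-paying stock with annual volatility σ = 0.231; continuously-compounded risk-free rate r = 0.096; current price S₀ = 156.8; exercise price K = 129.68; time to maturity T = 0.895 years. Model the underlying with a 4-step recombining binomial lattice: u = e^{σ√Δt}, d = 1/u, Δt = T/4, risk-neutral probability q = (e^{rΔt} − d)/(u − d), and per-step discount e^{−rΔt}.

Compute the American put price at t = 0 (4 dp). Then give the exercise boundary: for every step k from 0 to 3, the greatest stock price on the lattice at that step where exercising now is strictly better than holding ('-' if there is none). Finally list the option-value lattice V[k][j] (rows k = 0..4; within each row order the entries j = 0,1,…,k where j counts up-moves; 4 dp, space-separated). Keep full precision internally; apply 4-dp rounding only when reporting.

price = 1.6814
boundary = - - - 112.9750
tree:
1.6814
3.6528 0.2694
7.8586 0.6428 0.0000
16.7050 1.5340 0.0000 0.0000
28.3990 3.6607 0.0000 0.0000 0.0000

params: Δt=0.22375 u=1.11546 d=0.89649 q=0.57187 e^(-rΔt)=0.97875
t_4 payoffs: 28.3990 3.6607 0.0000 0.0000 0.0000
t_3: node(3,0) S=112.9750 payoff=16.7050 vs cont=13.9492 → 16.7050 [stop]  node(3,1) S=140.5696 payoff=0.0000 vs cont=1.5340 → 1.5340 [wait]  node(3,2) S=174.9043 payoff=0.0000 vs cont=0.0000 → 0.0000 [wait]  node(3,3) S=217.6255 payoff=0.0000 vs cont=0.0000 → 0.0000 [wait]  ⇒ S*(3)=112.9750
t_2: node(2,0) S=126.0193 payoff=3.6607 vs cont=7.8586 → 7.8586 [wait]  node(2,1) S=156.8000 payoff=0.0000 vs cont=0.6428 → 0.6428 [wait]  node(2,2) S=195.0990 payoff=0.0000 vs cont=0.0000 → 0.0000 [wait]  ⇒ S*(2)=-
t_1: node(1,0) S=140.5696 payoff=0.0000 vs cont=3.6528 → 3.6528 [wait]  node(1,1) S=174.9043 payoff=0.0000 vs cont=0.2694 → 0.2694 [wait]  ⇒ S*(1)=-
t_0: node(0,0) S=156.8000 payoff=0.0000 vs cont=1.6814 → 1.6814 [wait]  ⇒ S*(0)=-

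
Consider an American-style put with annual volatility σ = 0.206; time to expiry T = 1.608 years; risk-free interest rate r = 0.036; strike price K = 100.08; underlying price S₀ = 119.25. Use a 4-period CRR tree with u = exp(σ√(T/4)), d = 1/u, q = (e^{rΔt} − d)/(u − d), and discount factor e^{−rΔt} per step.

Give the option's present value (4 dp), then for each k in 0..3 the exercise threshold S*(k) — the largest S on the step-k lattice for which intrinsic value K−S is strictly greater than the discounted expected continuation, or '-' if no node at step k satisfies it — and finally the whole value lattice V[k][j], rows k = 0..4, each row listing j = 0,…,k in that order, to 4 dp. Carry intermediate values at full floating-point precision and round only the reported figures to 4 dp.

price = 3.3495
boundary = - - - 80.5911
tree:
3.3495
6.1857 0.8566
11.1599 1.8220 0.0000
19.4889 3.8758 0.0000 0.0000
29.3565 8.2444 0.0000 0.0000 0.0000

Δt=0.40200  u=1.13952  d=0.87756  q=0.52304  discount=0.98563
step 4 (expiry): payoffs max(K−S,0) = 29.3565 8.2444 0.0000 0.0000 0.0000
step 3: (k=3,j=0): S=80.5911, (K−S)⁺=19.4889, hold=18.0509 ⇒ V=19.4889 exercise | (k=3,j=1): S=104.6489, (K−S)⁺=0.0000, hold=3.8758 ⇒ V=3.8758 continue | (k=3,j=2): S=135.8883, (K−S)⁺=0.0000, hold=0.0000 ⇒ V=0.0000 continue | (k=3,j=3): S=176.4532, (K−S)⁺=0.0000, hold=0.0000 ⇒ V=0.0000 continue  boundary S*=80.5911
step 2: (k=2,j=0): S=91.8356, (K−S)⁺=8.2444, hold=11.1599 ⇒ V=11.1599 continue | (k=2,j=1): S=119.2500, (K−S)⁺=0.0000, hold=1.8220 ⇒ V=1.8220 continue | (k=2,j=2): S=154.8481, (K−S)⁺=0.0000, hold=0.0000 ⇒ V=0.0000 continue  boundary S*=-
step 1: (k=1,j=0): S=104.6489, (K−S)⁺=0.0000, hold=6.1857 ⇒ V=6.1857 continue | (k=1,j=1): S=135.8883, (K−S)⁺=0.0000, hold=0.8566 ⇒ V=0.8566 continue  boundary S*=-
step 0: (k=0,j=0): S=119.2500, (K−S)⁺=0.0000, hold=3.3495 ⇒ V=3.3495 continue  boundary S*=-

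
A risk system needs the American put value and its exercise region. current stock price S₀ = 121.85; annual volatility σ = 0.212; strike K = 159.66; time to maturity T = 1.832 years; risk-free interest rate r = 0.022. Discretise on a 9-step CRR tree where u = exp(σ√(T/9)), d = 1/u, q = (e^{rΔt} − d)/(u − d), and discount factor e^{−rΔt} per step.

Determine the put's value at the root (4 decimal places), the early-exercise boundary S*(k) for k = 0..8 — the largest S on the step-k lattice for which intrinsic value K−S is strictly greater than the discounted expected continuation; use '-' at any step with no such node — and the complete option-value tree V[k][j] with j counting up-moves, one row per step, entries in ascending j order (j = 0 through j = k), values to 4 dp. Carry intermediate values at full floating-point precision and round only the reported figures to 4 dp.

params: Δt=0.20356 u=1.10037 d=0.90878 q=0.49953 e^(-rΔt)=0.99553
t_9 payoffs: 108.1407 97.2795 84.1285 68.2051 48.9247 25.5797 0.0000 0.0000 0.0000 0.0000
t_8: node(8,0) S=56.6904 payoff=102.9696 vs cont=102.2562 → 102.9696 [stop]  node(8,1) S=68.6417 payoff=91.0183 vs cont=90.3049 → 91.0183 [stop]  node(8,2) S=83.1127 payoff=76.5473 vs cont=75.8339 → 76.5473 [stop]  node(8,3) S=100.6344 payoff=59.0256 vs cont=58.3122 → 59.0256 [stop]  node(8,4) S=121.8500 payoff=37.8100 vs cont=37.0966 → 37.8100 [stop]  node(8,5) S=147.5382 payoff=12.1218 vs cont=12.7446 → 12.7446 [wait]  node(8,6) S=178.6420 payoff=0.0000 vs cont=0.0000 → 0.0000 [wait]  node(8,7) S=216.3031 payoff=0.0000 vs cont=0.0000 → 0.0000 [wait]  node(8,8) S=261.9038 payoff=0.0000 vs cont=0.0000 → 0.0000 [wait]  ⇒ S*(8)=121.8500
t_7: node(7,0) S=62.3805 payoff=97.2795 vs cont=96.5661 → 97.2795 [stop]  node(7,1) S=75.5315 payoff=84.1285 vs cont=83.4152 → 84.1285 [stop]  node(7,2) S=91.4549 payoff=68.2051 vs cont=67.4917 → 68.2051 [stop]  node(7,3) S=110.7353 payoff=48.9247 vs cont=48.2113 → 48.9247 [stop]  node(7,4) S=134.0803 payoff=25.5797 vs cont=25.1760 → 25.5797 [stop]  node(7,5) S=162.3470 payoff=0.0000 vs cont=6.3497 → 6.3497 [wait]  node(7,6) S=196.5727 payoff=0.0000 vs cont=0.0000 → 0.0000 [wait]  node(7,7) S=238.0139 payoff=0.0000 vs cont=0.0000 → 0.0000 [wait]  ⇒ S*(7)=134.0803
t_6: node(6,0) S=68.6417 payoff=91.0183 vs cont=90.3049 → 91.0183 [stop]  node(6,1) S=83.1127 payoff=76.5473 vs cont=75.8339 → 76.5473 [stop]  node(6,2) S=100.6344 payoff=59.0256 vs cont=58.3122 → 59.0256 [stop]  node(6,3) S=121.8500 payoff=37.8100 vs cont=37.0966 → 37.8100 [stop]  node(6,4) S=147.5382 payoff=12.1218 vs cont=15.9023 → 15.9023 [wait]  node(6,5) S=178.6420 payoff=0.0000 vs cont=3.1636 → 3.1636 [wait]  node(6,6) S=216.3031 payoff=0.0000 vs cont=0.0000 → 0.0000 [wait]  ⇒ S*(6)=121.8500
t_5: node(5,0) S=75.5315 payoff=84.1285 vs cont=83.4152 → 84.1285 [stop]  node(5,1) S=91.4549 payoff=68.2051 vs cont=67.4917 → 68.2051 [stop]  node(5,2) S=110.7353 payoff=48.9247 vs cont=48.2113 → 48.9247 [stop]  node(5,3) S=134.0803 payoff=25.5797 vs cont=26.7464 → 26.7464 [wait]  node(5,4) S=162.3470 payoff=0.0000 vs cont=9.4963 → 9.4963 [wait]  node(5,5) S=196.5727 payoff=0.0000 vs cont=1.5762 → 1.5762 [wait]  ⇒ S*(5)=110.7353
t_4: node(4,0) S=83.1127 payoff=76.5473 vs cont=75.8339 → 76.5473 [stop]  node(4,1) S=100.6344 payoff=59.0256 vs cont=58.3122 → 59.0256 [stop]  node(4,2) S=121.8500 payoff=37.8100 vs cont=37.6768 → 37.8100 [stop]  node(4,3) S=147.5382 payoff=12.1218 vs cont=18.0484 → 18.0484 [wait]  node(4,4) S=178.6420 payoff=0.0000 vs cont=5.5152 → 5.5152 [wait]  ⇒ S*(4)=121.8500
t_3: node(3,0) S=91.4549 payoff=68.2051 vs cont=67.4917 → 68.2051 [stop]  node(3,1) S=110.7353 payoff=48.9247 vs cont=48.2113 → 48.9247 [stop]  node(3,2) S=134.0803 payoff=25.5797 vs cont=27.8136 → 27.8136 [wait]  node(3,3) S=162.3470 payoff=0.0000 vs cont=11.7350 → 11.7350 [wait]  ⇒ S*(3)=110.7353
t_2: node(2,0) S=100.6344 payoff=59.0256 vs cont=58.3122 → 59.0256 [stop]  node(2,1) S=121.8500 payoff=37.8100 vs cont=38.2075 → 38.2075 [wait]  node(2,2) S=147.5382 payoff=12.1218 vs cont=19.6934 → 19.6934 [wait]  ⇒ S*(2)=100.6344
t_1: node(1,0) S=110.7353 payoff=48.9247 vs cont=48.4090 → 48.9247 [stop]  node(1,1) S=134.0803 payoff=25.5797 vs cont=28.8297 → 28.8297 [wait]  ⇒ S*(1)=110.7353
t_0: node(0,0) S=121.8500 payoff=37.8100 vs cont=38.7129 → 38.7129 [wait]  ⇒ S*(0)=-

price = 38.7129
boundary = - 110.7353 100.6344 110.7353 121.8500 110.7353 121.8500 134.0803 121.8500
tree:
38.7129
48.9247 28.8297
59.0256 38.2075 19.6934
68.2051 48.9247 27.8136 11.7350
76.5473 59.0256 37.8100 18.0484 5.5152
84.1285 68.2051 48.9247 26.7464 9.4963 1.5762
91.0183 76.5473 59.0256 37.8100 15.9023 3.1636 0.0000
97.2795 84.1285 68.2051 48.9247 25.5797 6.3497 0.0000 0.0000
102.9696 91.0183 76.5473 59.0256 37.8100 12.7446 0.0000 0.0000 0.0000
108.1407 97.2795 84.1285 68.2051 48.9247 25.5797 0.0000 0.0000 0.0000 0.0000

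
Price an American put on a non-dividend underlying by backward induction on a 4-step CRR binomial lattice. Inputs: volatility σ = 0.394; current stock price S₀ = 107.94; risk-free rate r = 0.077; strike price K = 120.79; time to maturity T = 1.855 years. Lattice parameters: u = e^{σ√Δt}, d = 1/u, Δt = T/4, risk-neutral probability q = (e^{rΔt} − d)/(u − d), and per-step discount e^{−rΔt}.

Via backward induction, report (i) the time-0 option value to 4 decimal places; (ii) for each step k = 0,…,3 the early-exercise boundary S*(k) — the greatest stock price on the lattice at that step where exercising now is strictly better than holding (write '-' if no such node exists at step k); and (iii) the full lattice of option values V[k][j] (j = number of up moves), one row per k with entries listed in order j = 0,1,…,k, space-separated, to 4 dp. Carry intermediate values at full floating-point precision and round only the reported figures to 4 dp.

Δt=0.46375, u=1.30775, d=0.76467, q=0.50026, disc=e^(-rΔt)=0.96492
k=4 terminal: V=max(K-S,0) → 83.8855 57.6753 12.8500 0.0000 0.0000
k=3: j=0 S=48.2619 intr=72.5281 cont=68.2909 V=72.5281[EX]; j=1 S=82.5385 intr=38.2515 cont=34.0144 V=38.2515[EX]; j=2 S=141.1589 intr=0.0000 cont=6.1964 V=6.1964[hold]; j=3 S=241.4127 intr=0.0000 cont=0.0000 V=0.0000[hold]  S*(3)=82.5385
k=2: j=0 S=63.1147 intr=57.6753 cont=53.4381 V=57.6753[EX]; j=1 S=107.9400 intr=12.8500 cont=21.4363 V=21.4363[hold]; j=2 S=184.6011 intr=0.0000 cont=2.9879 V=2.9879[hold]  S*(2)=63.1147
k=1: j=0 S=82.5385 intr=38.2515 cont=38.1591 V=38.2515[EX]; j=1 S=141.1589 intr=0.0000 cont=11.7791 V=11.7791[hold]  S*(1)=82.5385
k=0: j=0 S=107.9400 intr=12.8500 cont=24.1311 V=24.1311[hold]  S*(0)=-

price = 24.1311
boundary = - 82.5385 63.1147 82.5385
tree:
24.1311
38.2515 11.7791
57.6753 21.4363 2.9879
72.5281 38.2515 6.1964 0.0000
83.8855 57.6753 12.8500 0.0000 0.0000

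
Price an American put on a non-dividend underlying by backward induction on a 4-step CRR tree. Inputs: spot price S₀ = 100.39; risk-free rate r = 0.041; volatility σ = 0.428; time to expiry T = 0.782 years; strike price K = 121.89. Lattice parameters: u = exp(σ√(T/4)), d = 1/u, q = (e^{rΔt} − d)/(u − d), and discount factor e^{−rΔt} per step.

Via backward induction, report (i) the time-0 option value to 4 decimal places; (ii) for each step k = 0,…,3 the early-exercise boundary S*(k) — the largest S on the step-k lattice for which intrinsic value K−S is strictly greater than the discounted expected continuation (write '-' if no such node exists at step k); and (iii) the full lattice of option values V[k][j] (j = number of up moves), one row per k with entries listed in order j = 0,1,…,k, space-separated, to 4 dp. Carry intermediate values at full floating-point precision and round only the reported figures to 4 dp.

price = 28.2893
boundary = - - 68.7570 83.0814
tree:
28.2893
39.7288 16.0735
53.1330 25.5268 5.8547
64.9876 38.8086 11.2194 0.0000
74.7984 53.1330 21.5000 0.0000 0.0000

Δt=0.19550  u=1.20833  d=0.82759  q=0.47397  discount=0.99202
step 4 (expiry): payoffs max(K−S,0) = 74.7984 53.1330 21.5000 0.0000 0.0000
step 3: (k=3,j=0): S=56.9024, (K−S)⁺=64.9876, hold=64.0145 ⇒ V=64.9876 exercise | (k=3,j=1): S=83.0814, (K−S)⁺=38.8086, hold=37.8355 ⇒ V=38.8086 exercise | (k=3,j=2): S=121.3046, (K−S)⁺=0.5854, hold=11.2194 ⇒ V=11.2194 continue | (k=3,j=3): S=177.1130, (K−S)⁺=0.0000, hold=0.0000 ⇒ V=0.0000 continue  boundary S*=83.0814
step 2: (k=2,j=0): S=68.7570, (K−S)⁺=53.1330, hold=52.1599 ⇒ V=53.1330 exercise | (k=2,j=1): S=100.3900, (K−S)⁺=21.5000, hold=25.5268 ⇒ V=25.5268 continue | (k=2,j=2): S=146.5763, (K−S)⁺=0.0000, hold=5.8547 ⇒ V=5.8547 continue  boundary S*=68.7570
step 1: (k=1,j=0): S=83.0814, (K−S)⁺=38.8086, hold=39.7288 ⇒ V=39.7288 continue | (k=1,j=1): S=121.3046, (K−S)⁺=0.5854, hold=16.0735 ⇒ V=16.0735 continue  boundary S*=-
step 0: (k=0,j=0): S=100.3900, (K−S)⁺=21.5000, hold=28.2893 ⇒ V=28.2893 continue  boundary S*=-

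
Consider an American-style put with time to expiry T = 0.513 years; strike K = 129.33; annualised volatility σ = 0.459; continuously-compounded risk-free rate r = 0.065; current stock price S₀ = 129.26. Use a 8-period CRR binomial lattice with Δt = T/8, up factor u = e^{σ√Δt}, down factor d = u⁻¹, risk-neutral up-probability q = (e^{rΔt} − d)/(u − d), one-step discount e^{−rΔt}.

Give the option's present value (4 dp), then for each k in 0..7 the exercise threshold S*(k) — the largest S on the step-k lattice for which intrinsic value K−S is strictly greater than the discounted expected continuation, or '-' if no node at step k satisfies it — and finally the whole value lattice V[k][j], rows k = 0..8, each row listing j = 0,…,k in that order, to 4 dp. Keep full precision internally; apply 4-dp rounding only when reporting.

params: Δt=0.06413 u=1.12326 d=0.89027 q=0.48890 e^(-rΔt)=0.99584
t_8 payoffs: 78.3227 64.9738 48.1315 26.8814 0.0700 0.0000 0.0000 0.0000 0.0000
t_7: node(7,0) S=57.2943 payoff=72.0357 vs cont=71.4978 → 72.0357 [stop]  node(7,1) S=72.2885 payoff=57.0415 vs cont=56.5036 → 57.0415 [stop]  node(7,2) S=91.2068 payoff=38.1232 vs cont=37.5853 → 38.1232 [stop]  node(7,3) S=115.0761 payoff=14.2539 vs cont=13.7160 → 14.2539 [stop]  node(7,4) S=145.1922 payoff=0.0000 vs cont=0.0356 → 0.0356 [wait]  node(7,5) S=183.1897 payoff=0.0000 vs cont=0.0000 → 0.0000 [wait]  node(7,6) S=231.1315 payoff=0.0000 vs cont=0.0000 → 0.0000 [wait]  node(7,7) S=291.6199 payoff=0.0000 vs cont=0.0000 → 0.0000 [wait]  ⇒ S*(7)=115.0761
t_6: node(6,0) S=64.3562 payoff=64.9738 vs cont=64.4359 → 64.9738 [stop]  node(6,1) S=81.1985 payoff=48.1315 vs cont=47.5935 → 48.1315 [stop]  node(6,2) S=102.4486 payoff=26.8814 vs cont=26.3434 → 26.8814 [stop]  node(6,3) S=129.2600 payoff=0.0700 vs cont=7.2722 → 7.2722 [wait]  node(6,4) S=163.0880 payoff=0.0000 vs cont=0.0181 → 0.0181 [wait]  node(6,5) S=205.7691 payoff=0.0000 vs cont=0.0000 → 0.0000 [wait]  node(6,6) S=259.6200 payoff=0.0000 vs cont=0.0000 → 0.0000 [wait]  ⇒ S*(6)=102.4486
t_5: node(5,0) S=72.2885 payoff=57.0415 vs cont=56.5036 → 57.0415 [stop]  node(5,1) S=91.2068 payoff=38.1232 vs cont=37.5853 → 38.1232 [stop]  node(5,2) S=115.0761 payoff=14.2539 vs cont=17.2225 → 17.2225 [wait]  node(5,3) S=145.1922 payoff=0.0000 vs cont=3.7102 → 3.7102 [wait]  node(5,4) S=183.1897 payoff=0.0000 vs cont=0.0092 → 0.0092 [wait]  node(5,5) S=231.1315 payoff=0.0000 vs cont=0.0000 → 0.0000 [wait]  ⇒ S*(5)=91.2068
t_4: node(4,0) S=81.1985 payoff=48.1315 vs cont=47.5935 → 48.1315 [stop]  node(4,1) S=102.4486 payoff=26.8814 vs cont=27.7887 → 27.7887 [wait]  node(4,2) S=129.2600 payoff=0.0700 vs cont=10.5721 → 10.5721 [wait]  node(4,3) S=163.0880 payoff=0.0000 vs cont=1.8929 → 1.8929 [wait]  node(4,4) S=205.7691 payoff=0.0000 vs cont=0.0047 → 0.0047 [wait]  ⇒ S*(4)=81.1985
t_3: node(3,0) S=91.2068 payoff=38.1232 vs cont=38.0270 → 38.1232 [stop]  node(3,1) S=115.0761 payoff=14.2539 vs cont=19.2909 → 19.2909 [wait]  node(3,2) S=145.1922 payoff=0.0000 vs cont=6.3025 → 6.3025 [wait]  node(3,3) S=183.1897 payoff=0.0000 vs cont=0.9657 → 0.9657 [wait]  ⇒ S*(3)=91.2068
t_2: node(2,0) S=102.4486 payoff=26.8814 vs cont=28.7958 → 28.7958 [wait]  node(2,1) S=129.2600 payoff=0.0700 vs cont=12.8870 → 12.8870 [wait]  node(2,2) S=163.0880 payoff=0.0000 vs cont=3.6780 → 3.6780 [wait]  ⇒ S*(2)=-
t_1: node(1,0) S=115.0761 payoff=14.2539 vs cont=20.9305 → 20.9305 [wait]  node(1,1) S=145.1922 payoff=0.0000 vs cont=8.3498 → 8.3498 [wait]  ⇒ S*(1)=-
t_0: node(0,0) S=129.2600 payoff=0.0700 vs cont=14.7183 → 14.7183 [wait]  ⇒ S*(0)=-

price = 14.7183
boundary = - - - 91.2068 81.1985 91.2068 102.4486 115.0761
tree:
14.7183
20.9305 8.3498
28.7958 12.8870 3.6780
38.1232 19.2909 6.3025 0.9657
48.1315 27.7887 10.5721 1.8929 0.0047
57.0415 38.1232 17.2225 3.7102 0.0092 0.0000
64.9738 48.1315 26.8814 7.2722 0.0181 0.0000 0.0000
72.0357 57.0415 38.1232 14.2539 0.0356 0.0000 0.0000 0.0000
78.3227 64.9738 48.1315 26.8814 0.0700 0.0000 0.0000 0.0000 0.0000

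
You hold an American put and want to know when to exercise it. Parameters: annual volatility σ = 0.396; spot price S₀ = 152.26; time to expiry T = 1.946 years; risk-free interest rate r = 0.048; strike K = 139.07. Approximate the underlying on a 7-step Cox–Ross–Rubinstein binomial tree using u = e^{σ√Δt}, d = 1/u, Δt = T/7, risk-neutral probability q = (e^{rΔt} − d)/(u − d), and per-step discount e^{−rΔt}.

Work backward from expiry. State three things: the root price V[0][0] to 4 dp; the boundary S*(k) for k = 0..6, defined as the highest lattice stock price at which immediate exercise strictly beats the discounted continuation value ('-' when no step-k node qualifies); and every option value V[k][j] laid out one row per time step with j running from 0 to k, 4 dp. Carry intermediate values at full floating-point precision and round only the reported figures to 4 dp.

price = 21.0784
boundary = - - - 81.3864 66.0502 81.3864 100.2836
tree:
21.0784
30.4551 11.5073
42.6782 18.0619 4.7265
57.6836 27.6122 8.2182 1.0751
73.0198 40.8121 14.0810 2.0950 0.0000
85.4662 57.6836 23.6716 4.0824 0.0000 0.0000
95.5671 73.0198 38.7864 7.9550 0.0000 0.0000 0.0000
103.7647 85.4662 57.6836 15.5015 0.0000 0.0000 0.0000 0.0000

params: Δt=0.27800 u=1.23219 d=0.81156 q=0.47993 e^(-rΔt)=0.98674
t_7 payoffs: 103.7647 85.4662 57.6836 15.5015 0.0000 0.0000 0.0000 0.0000
t_6: node(6,0) S=43.5029 payoff=95.5671 vs cont=93.7237 → 95.5671 [stop]  node(6,1) S=66.0502 payoff=73.0198 vs cont=71.1764 → 73.0198 [stop]  node(6,2) S=100.2836 payoff=38.7864 vs cont=36.9430 → 38.7864 [stop]  node(6,3) S=152.2600 payoff=0.0000 vs cont=7.9550 → 7.9550 [wait]  node(6,4) S=231.1755 payoff=0.0000 vs cont=0.0000 → 0.0000 [wait]  node(6,5) S=350.9925 payoff=0.0000 vs cont=0.0000 → 0.0000 [wait]  node(6,6) S=532.9099 payoff=0.0000 vs cont=0.0000 → 0.0000 [wait]  ⇒ S*(6)=100.2836
t_5: node(5,0) S=53.6038 payoff=85.4662 vs cont=83.6227 → 85.4662 [stop]  node(5,1) S=81.3864 payoff=57.6836 vs cont=55.8402 → 57.6836 [stop]  node(5,2) S=123.5685 payoff=15.5015 vs cont=23.6716 → 23.6716 [wait]  node(5,3) S=187.6134 payoff=0.0000 vs cont=4.0824 → 4.0824 [wait]  node(5,4) S=284.8523 payoff=0.0000 vs cont=0.0000 → 0.0000 [wait]  node(5,5) S=432.4897 payoff=0.0000 vs cont=0.0000 → 0.0000 [wait]  ⇒ S*(5)=81.3864
t_4: node(4,0) S=66.0502 payoff=73.0198 vs cont=71.1764 → 73.0198 [stop]  node(4,1) S=100.2836 payoff=38.7864 vs cont=40.8121 → 40.8121 [wait]  node(4,2) S=152.2600 payoff=0.0000 vs cont=14.0810 → 14.0810 [wait]  node(4,3) S=231.1755 payoff=0.0000 vs cont=2.0950 → 2.0950 [wait]  node(4,4) S=350.9925 payoff=0.0000 vs cont=0.0000 → 0.0000 [wait]  ⇒ S*(4)=66.0502
t_3: node(3,0) S=81.3864 payoff=57.6836 vs cont=56.7995 → 57.6836 [stop]  node(3,1) S=123.5685 payoff=15.5015 vs cont=27.6122 → 27.6122 [wait]  node(3,2) S=187.6134 payoff=0.0000 vs cont=8.2182 → 8.2182 [wait]  node(3,3) S=284.8523 payoff=0.0000 vs cont=1.0751 → 1.0751 [wait]  ⇒ S*(3)=81.3864
t_2: node(2,0) S=100.2836 payoff=38.7864 vs cont=42.6782 → 42.6782 [wait]  node(2,1) S=152.2600 payoff=0.0000 vs cont=18.0619 → 18.0619 [wait]  node(2,2) S=231.1755 payoff=0.0000 vs cont=4.7265 → 4.7265 [wait]  ⇒ S*(2)=-
t_1: node(1,0) S=123.5685 payoff=15.5015 vs cont=30.4551 → 30.4551 [wait]  node(1,1) S=187.6134 payoff=0.0000 vs cont=11.5073 → 11.5073 [wait]  ⇒ S*(1)=-
t_0: node(0,0) S=152.2600 payoff=0.0000 vs cont=21.0784 → 21.0784 [wait]  ⇒ S*(0)=-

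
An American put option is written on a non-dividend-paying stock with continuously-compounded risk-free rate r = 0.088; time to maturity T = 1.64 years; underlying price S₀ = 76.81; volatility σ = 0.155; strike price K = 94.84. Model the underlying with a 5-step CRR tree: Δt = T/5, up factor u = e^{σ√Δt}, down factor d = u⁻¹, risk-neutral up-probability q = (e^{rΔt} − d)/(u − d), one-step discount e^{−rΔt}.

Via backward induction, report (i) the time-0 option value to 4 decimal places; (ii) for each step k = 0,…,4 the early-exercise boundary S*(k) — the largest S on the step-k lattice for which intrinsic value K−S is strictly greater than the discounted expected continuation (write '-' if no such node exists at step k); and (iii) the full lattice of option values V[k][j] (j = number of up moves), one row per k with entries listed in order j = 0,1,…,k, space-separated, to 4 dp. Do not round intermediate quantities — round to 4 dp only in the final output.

Δt=0.32800, u=1.09283, d=0.91506, q=0.64255, disc=e^(-rΔt)=0.97155
k=5 terminal: V=max(K-S,0) → 45.5618 35.9881 24.5546 10.8997 0.0000 0.0000
k=4: j=0 S=53.8527 intr=40.9873 cont=38.2889 V=40.9873[EX]; j=1 S=64.3151 intr=30.5249 cont=27.8266 V=30.5249[EX]; j=2 S=76.8100 intr=18.0300 cont=15.3317 V=18.0300[EX]; j=3 S=91.7324 intr=3.1076 cont=3.7853 V=3.7853[hold]; j=4 S=109.5539 intr=0.0000 cont=0.0000 V=0.0000[hold]  S*(4)=76.8100
k=3: j=0 S=58.8519 intr=35.9881 cont=33.2898 V=35.9881[EX]; j=1 S=70.2854 intr=24.5546 cont=21.8563 V=24.5546[EX]; j=2 S=83.9403 intr=10.8997 cont=8.6245 V=10.8997[EX]; j=3 S=100.2479 intr=0.0000 cont=1.3145 V=1.3145[hold]  S*(3)=83.9403
k=2: j=0 S=64.3151 intr=30.5249 cont=27.8266 V=30.5249[EX]; j=1 S=76.8100 intr=18.0300 cont=15.3317 V=18.0300[EX]; j=2 S=91.7324 intr=3.1076 cont=4.6059 V=4.6059[hold]  S*(2)=76.8100
k=1: j=0 S=70.2854 intr=24.5546 cont=21.8563 V=24.5546[EX]; j=1 S=83.9403 intr=10.8997 cont=9.1367 V=10.8997[EX]  S*(1)=83.9403
k=0: j=0 S=76.8100 intr=18.0300 cont=15.3317 V=18.0300[EX]  S*(0)=76.8100

price = 18.0300
boundary = 76.8100 83.9403 76.8100 83.9403 76.8100
tree:
18.0300
24.5546 10.8997
30.5249 18.0300 4.6059
35.9881 24.5546 10.8997 1.3145
40.9873 30.5249 18.0300 3.7853 0.0000
45.5618 35.9881 24.5546 10.8997 0.0000 0.0000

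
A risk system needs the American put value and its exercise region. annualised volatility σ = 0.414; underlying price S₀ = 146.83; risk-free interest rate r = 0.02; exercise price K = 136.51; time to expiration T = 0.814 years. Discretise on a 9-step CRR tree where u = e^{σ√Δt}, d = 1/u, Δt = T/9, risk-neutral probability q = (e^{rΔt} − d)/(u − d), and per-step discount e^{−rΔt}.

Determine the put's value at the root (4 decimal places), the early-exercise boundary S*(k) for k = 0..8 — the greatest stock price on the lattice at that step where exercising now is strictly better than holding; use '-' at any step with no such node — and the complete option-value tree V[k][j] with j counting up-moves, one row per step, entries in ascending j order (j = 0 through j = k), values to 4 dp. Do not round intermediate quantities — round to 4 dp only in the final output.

price = 15.5409
boundary = - - - - - 78.7867 89.2329 101.0643 114.4643
tree:
15.5409
21.4767 9.0698
28.8949 13.3976 4.3432
37.7063 19.3113 6.9430 1.4998
47.5409 27.0305 10.8927 2.6242 0.2685
57.7233 36.5199 16.6940 4.5520 0.5135 0.0000
66.9467 47.2771 24.8246 7.8129 0.9820 0.0000 0.0000
75.0903 57.7233 35.4457 13.2346 1.8781 0.0000 0.0000 0.0000
82.2805 66.9467 47.2771 22.0457 3.5917 0.0000 0.0000 0.0000 0.0000
88.6290 75.0903 57.7233 35.4457 6.8690 0.0000 0.0000 0.0000 0.0000 0.0000

Δt=0.09044  u=1.13259  d=0.88293  q=0.47617  discount=0.99819
step 9 (expiry): payoffs max(K−S,0) = 88.6290 75.0903 57.7233 35.4457 6.8690 0.0000 0.0000 0.0000 0.0000 0.0000
step 8: (k=8,j=0): S=54.2295, (K−S)⁺=82.2805, hold=82.0338 ⇒ V=82.2805 exercise | (k=8,j=1): S=69.5633, (K−S)⁺=66.9467, hold=66.7000 ⇒ V=66.9467 exercise | (k=8,j=2): S=89.2329, (K−S)⁺=47.2771, hold=47.0303 ⇒ V=47.2771 exercise | (k=8,j=3): S=114.4643, (K−S)⁺=22.0457, hold=21.7990 ⇒ V=22.0457 exercise | (k=8,j=4): S=146.8300, (K−S)⁺=0.0000, hold=3.5917 ⇒ V=3.5917 continue | (k=8,j=5): S=188.3474, (K−S)⁺=0.0000, hold=0.0000 ⇒ V=0.0000 continue | (k=8,j=6): S=241.6041, (K−S)⁺=0.0000, hold=0.0000 ⇒ V=0.0000 continue | (k=8,j=7): S=309.9197, (K−S)⁺=0.0000, hold=0.0000 ⇒ V=0.0000 continue | (k=8,j=8): S=397.5520, (K−S)⁺=0.0000, hold=0.0000 ⇒ V=0.0000 continue  boundary S*=114.4643
step 7: (k=7,j=0): S=61.4197, (K−S)⁺=75.0903, hold=74.8435 ⇒ V=75.0903 exercise | (k=7,j=1): S=78.7867, (K−S)⁺=57.7233, hold=57.4766 ⇒ V=57.7233 exercise | (k=7,j=2): S=101.0643, (K−S)⁺=35.4457, hold=35.1990 ⇒ V=35.4457 exercise | (k=7,j=3): S=129.6410, (K−S)⁺=6.8690, hold=13.2346 ⇒ V=13.2346 continue | (k=7,j=4): S=166.2981, (K−S)⁺=0.0000, hold=1.8781 ⇒ V=1.8781 continue | (k=7,j=5): S=213.3202, (K−S)⁺=0.0000, hold=0.0000 ⇒ V=0.0000 continue | (k=7,j=6): S=273.6382, (K−S)⁺=0.0000, hold=0.0000 ⇒ V=0.0000 continue | (k=7,j=7): S=351.0117, (K−S)⁺=0.0000, hold=0.0000 ⇒ V=0.0000 continue  boundary S*=101.0643
step 6: (k=6,j=0): S=69.5633, (K−S)⁺=66.9467, hold=66.7000 ⇒ V=66.9467 exercise | (k=6,j=1): S=89.2329, (K−S)⁺=47.2771, hold=47.0303 ⇒ V=47.2771 exercise | (k=6,j=2): S=114.4643, (K−S)⁺=22.0457, hold=24.8246 ⇒ V=24.8246 continue | (k=6,j=3): S=146.8300, (K−S)⁺=0.0000, hold=7.8129 ⇒ V=7.8129 continue | (k=6,j=4): S=188.3474, (K−S)⁺=0.0000, hold=0.9820 ⇒ V=0.9820 continue | (k=6,j=5): S=241.6041, (K−S)⁺=0.0000, hold=0.0000 ⇒ V=0.0000 continue | (k=6,j=6): S=309.9197, (K−S)⁺=0.0000, hold=0.0000 ⇒ V=0.0000 continue  boundary S*=89.2329
step 5: (k=5,j=0): S=78.7867, (K−S)⁺=57.7233, hold=57.4766 ⇒ V=57.7233 exercise | (k=5,j=1): S=101.0643, (K−S)⁺=35.4457, hold=36.5199 ⇒ V=36.5199 continue | (k=5,j=2): S=129.6410, (K−S)⁺=6.8690, hold=16.6940 ⇒ V=16.6940 continue | (k=5,j=3): S=166.2981, (K−S)⁺=0.0000, hold=4.5520 ⇒ V=4.5520 continue | (k=5,j=4): S=213.3202, (K−S)⁺=0.0000, hold=0.5135 ⇒ V=0.5135 continue | (k=5,j=5): S=273.6382, (K−S)⁺=0.0000, hold=0.0000 ⇒ V=0.0000 continue  boundary S*=78.7867
step 4: (k=4,j=0): S=89.2329, (K−S)⁺=47.2771, hold=47.5409 ⇒ V=47.5409 continue | (k=4,j=1): S=114.4643, (K−S)⁺=22.0457, hold=27.0305 ⇒ V=27.0305 continue | (k=4,j=2): S=146.8300, (K−S)⁺=0.0000, hold=10.8927 ⇒ V=10.8927 continue | (k=4,j=3): S=188.3474, (K−S)⁺=0.0000, hold=2.6242 ⇒ V=2.6242 continue | (k=4,j=4): S=241.6041, (K−S)⁺=0.0000, hold=0.2685 ⇒ V=0.2685 continue  boundary S*=-
step 3: (k=3,j=0): S=101.0643, (K−S)⁺=35.4457, hold=37.7063 ⇒ V=37.7063 continue | (k=3,j=1): S=129.6410, (K−S)⁺=6.8690, hold=19.3113 ⇒ V=19.3113 continue | (k=3,j=2): S=166.2981, (K−S)⁺=0.0000, hold=6.9430 ⇒ V=6.9430 continue | (k=3,j=3): S=213.3202, (K−S)⁺=0.0000, hold=1.4998 ⇒ V=1.4998 continue  boundary S*=-
step 2: (k=2,j=0): S=114.4643, (K−S)⁺=22.0457, hold=28.8949 ⇒ V=28.8949 continue | (k=2,j=1): S=146.8300, (K−S)⁺=0.0000, hold=13.3976 ⇒ V=13.3976 continue | (k=2,j=2): S=188.3474, (K−S)⁺=0.0000, hold=4.3432 ⇒ V=4.3432 continue  boundary S*=-
step 1: (k=1,j=0): S=129.6410, (K−S)⁺=6.8690, hold=21.4767 ⇒ V=21.4767 continue | (k=1,j=1): S=166.2981, (K−S)⁺=0.0000, hold=9.0698 ⇒ V=9.0698 continue  boundary S*=-
step 0: (k=0,j=0): S=146.8300, (K−S)⁺=0.0000, hold=15.5409 ⇒ V=15.5409 continue  boundary S*=-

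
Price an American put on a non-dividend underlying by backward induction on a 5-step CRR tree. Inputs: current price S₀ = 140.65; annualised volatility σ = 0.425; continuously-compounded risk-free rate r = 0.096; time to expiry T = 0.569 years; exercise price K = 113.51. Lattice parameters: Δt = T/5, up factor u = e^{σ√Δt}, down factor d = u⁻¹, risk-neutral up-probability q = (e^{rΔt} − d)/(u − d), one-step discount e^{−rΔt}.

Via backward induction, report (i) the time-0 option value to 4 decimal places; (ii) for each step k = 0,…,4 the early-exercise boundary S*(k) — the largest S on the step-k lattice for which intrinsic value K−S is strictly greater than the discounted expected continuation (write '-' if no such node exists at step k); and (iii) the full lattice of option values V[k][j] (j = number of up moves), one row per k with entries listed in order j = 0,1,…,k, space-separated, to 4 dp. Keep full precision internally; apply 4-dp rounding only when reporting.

price = 4.5794
boundary = - - - - 79.2646
tree:
4.5794
7.9988 1.2927
13.5995 2.6264 0.0000
22.2429 5.3360 0.0000 0.0000
34.2454 10.8412 0.0000 0.0000 0.0000
44.8325 22.0261 0.0000 0.0000 0.0000 0.0000

Δt=0.11380, u=1.15416, d=0.86643, q=0.50240, disc=e^(-rΔt)=0.98913
k=5 terminal: V=max(K-S,0) → 44.8325 22.0261 0.0000 0.0000 0.0000 0.0000
k=4: j=0 S=79.2646 intr=34.2454 cont=33.0120 V=34.2454[EX]; j=1 S=105.5868 intr=7.9232 cont=10.8412 V=10.8412[hold]; j=2 S=140.6500 intr=0.0000 cont=0.0000 V=0.0000[hold]; j=3 S=187.3570 intr=0.0000 cont=0.0000 V=0.0000[hold]; j=4 S=249.5744 intr=0.0000 cont=0.0000 V=0.0000[hold]  S*(4)=79.2646
k=3: j=0 S=91.4839 intr=22.0261 cont=22.2429 V=22.2429[hold]; j=1 S=121.8638 intr=0.0000 cont=5.3360 V=5.3360[hold]; j=2 S=162.3322 intr=0.0000 cont=0.0000 V=0.0000[hold]; j=3 S=216.2394 intr=0.0000 cont=0.0000 V=0.0000[hold]  S*(3)=-
k=2: j=0 S=105.5868 intr=7.9232 cont=13.5995 V=13.5995[hold]; j=1 S=140.6500 intr=0.0000 cont=2.6264 V=2.6264[hold]; j=2 S=187.3570 intr=0.0000 cont=0.0000 V=0.0000[hold]  S*(2)=-
k=1: j=0 S=121.8638 intr=0.0000 cont=7.9988 V=7.9988[hold]; j=1 S=162.3322 intr=0.0000 cont=1.2927 V=1.2927[hold]  S*(1)=-
k=0: j=0 S=140.6500 intr=0.0000 cont=4.5794 V=4.5794[hold]  S*(0)=-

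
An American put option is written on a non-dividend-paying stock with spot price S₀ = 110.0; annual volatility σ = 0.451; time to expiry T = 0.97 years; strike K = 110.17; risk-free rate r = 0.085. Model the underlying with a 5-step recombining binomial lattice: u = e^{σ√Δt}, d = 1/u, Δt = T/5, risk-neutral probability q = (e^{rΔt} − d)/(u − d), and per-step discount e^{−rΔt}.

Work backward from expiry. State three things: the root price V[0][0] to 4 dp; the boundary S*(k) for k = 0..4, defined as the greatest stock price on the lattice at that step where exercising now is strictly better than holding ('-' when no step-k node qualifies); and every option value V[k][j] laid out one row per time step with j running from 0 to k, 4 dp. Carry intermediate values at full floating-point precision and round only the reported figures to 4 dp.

Δt=0.19400  u=1.21975  d=0.81984  q=0.49208  discount=0.98365
step 5 (expiry): payoffs max(K−S,0) = 69.4281 49.5548 19.9875 0.0000 0.0000 0.0000
step 4: (k=4,j=0): S=49.6948, (K−S)⁺=60.4752, hold=58.6734 ⇒ V=60.4752 exercise | (k=4,j=1): S=73.9353, (K−S)⁺=36.2347, hold=34.4329 ⇒ V=36.2347 exercise | (k=4,j=2): S=110.0000, (K−S)⁺=0.1700, hold=9.9861 ⇒ V=9.9861 continue | (k=4,j=3): S=163.6566, (K−S)⁺=0.0000, hold=0.0000 ⇒ V=0.0000 continue | (k=4,j=4): S=243.4861, (K−S)⁺=0.0000, hold=0.0000 ⇒ V=0.0000 continue  boundary S*=73.9353
step 3: (k=3,j=0): S=60.6152, (K−S)⁺=49.5548, hold=47.7530 ⇒ V=49.5548 exercise | (k=3,j=1): S=90.1825, (K−S)⁺=19.9875, hold=22.9370 ⇒ V=22.9370 continue | (k=3,j=2): S=134.1724, (K−S)⁺=0.0000, hold=4.9892 ⇒ V=4.9892 continue | (k=3,j=3): S=199.6199, (K−S)⁺=0.0000, hold=0.0000 ⇒ V=0.0000 continue  boundary S*=60.6152
step 2: (k=2,j=0): S=73.9353, (K−S)⁺=36.2347, hold=35.8605 ⇒ V=36.2347 exercise | (k=2,j=1): S=110.0000, (K−S)⁺=0.1700, hold=13.8746 ⇒ V=13.8746 continue | (k=2,j=2): S=163.6566, (K−S)⁺=0.0000, hold=2.4927 ⇒ V=2.4927 continue  boundary S*=73.9353
step 1: (k=1,j=0): S=90.1825, (K−S)⁺=19.9875, hold=24.8191 ⇒ V=24.8191 continue | (k=1,j=1): S=134.1724, (K−S)⁺=0.0000, hold=8.1385 ⇒ V=8.1385 continue  boundary S*=-
step 0: (k=0,j=0): S=110.0000, (K−S)⁺=0.1700, hold=16.3393 ⇒ V=16.3393 continue  boundary S*=-

price = 16.3393
boundary = - - 73.9353 60.6152 73.9353
tree:
16.3393
24.8191 8.1385
36.2347 13.8746 2.4927
49.5548 22.9370 4.9892 0.0000
60.4752 36.2347 9.9861 0.0000 0.0000
69.4281 49.5548 19.9875 0.0000 0.0000 0.0000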